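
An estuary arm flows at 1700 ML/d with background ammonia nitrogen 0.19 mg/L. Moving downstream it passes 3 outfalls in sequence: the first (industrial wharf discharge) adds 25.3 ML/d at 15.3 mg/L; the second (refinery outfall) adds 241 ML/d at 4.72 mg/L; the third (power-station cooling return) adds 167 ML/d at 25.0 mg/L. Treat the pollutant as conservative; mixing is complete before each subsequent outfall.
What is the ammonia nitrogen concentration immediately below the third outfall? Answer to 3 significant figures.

Below outfall 1: Q → 1725 ML/d, C = (1700·0.1900 + 25.30·15.30)/1725 = 0.4116 mg/L.
Below outfall 2: Q → 1966 ML/d, C = (1725·0.4116 + 241.0·4.720)/1966 = 0.9396 mg/L.
Below outfall 3: Q → 2133 ML/d, C = (1966·0.9396 + 167.0·25.00)/2133 = 2.823 mg/L.

2.82 mg/L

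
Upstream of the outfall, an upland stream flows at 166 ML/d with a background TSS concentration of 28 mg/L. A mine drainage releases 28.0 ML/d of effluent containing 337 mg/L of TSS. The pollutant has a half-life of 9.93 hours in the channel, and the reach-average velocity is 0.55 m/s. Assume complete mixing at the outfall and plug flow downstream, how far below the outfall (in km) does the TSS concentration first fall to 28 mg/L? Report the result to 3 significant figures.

27.0 km

After mixing, C = (166.0·28.00 + 28.00·337.0) / 194.0 = 14080/194.0 = 72.60 mg/L.
Half-life 9.93 h → k = ln 2 / 9.93 = 0.06980 h⁻¹ = 1.675 d⁻¹.
Set 72.60·exp(−k·t) = 28 → t = ln(72.60/28)/k = 49140 s = 13.65 h.
Distance = v·t = 0.55·49140 = 27020 m = 27.02 km.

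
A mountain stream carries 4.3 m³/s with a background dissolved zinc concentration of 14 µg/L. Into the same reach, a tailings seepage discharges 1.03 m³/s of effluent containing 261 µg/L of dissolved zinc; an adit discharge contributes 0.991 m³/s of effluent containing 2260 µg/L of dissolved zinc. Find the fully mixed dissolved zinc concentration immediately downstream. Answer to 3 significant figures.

After mixing, C = (4.300·14.00 + 1.030·261.0 + 0.9910·2260) / 6.321 = 2569/6.321 = 406.4 µg/L.

406 µg/L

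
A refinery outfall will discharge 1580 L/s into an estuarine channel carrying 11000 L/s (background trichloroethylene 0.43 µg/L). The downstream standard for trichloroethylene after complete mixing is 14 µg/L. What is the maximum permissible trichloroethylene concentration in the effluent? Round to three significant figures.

108 µg/L

At the limit, (Qr·Cr + Qe·Cₑ)/(Qr + Qe) = 14:
Cₑ = (12580·14 − 11000·0.4300) / 1580 = 108.5 µg/L.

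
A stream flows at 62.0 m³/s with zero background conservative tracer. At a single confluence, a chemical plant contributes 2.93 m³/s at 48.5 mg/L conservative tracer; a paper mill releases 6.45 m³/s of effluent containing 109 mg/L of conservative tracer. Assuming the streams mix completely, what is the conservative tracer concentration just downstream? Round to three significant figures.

11.8 mg/L

Conservation of mass: C = (62.00·0 + 2.930·48.50 + 6.450·109.0) / 71.38 = 845.2/71.38 = 11.84 mg/L.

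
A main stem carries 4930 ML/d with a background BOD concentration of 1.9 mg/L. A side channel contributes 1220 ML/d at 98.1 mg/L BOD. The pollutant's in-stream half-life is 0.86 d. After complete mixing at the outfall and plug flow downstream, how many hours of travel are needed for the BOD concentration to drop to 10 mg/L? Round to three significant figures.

Mass balance: C = (4930·1.900 + 1220·98.10) / 6150 = 129000/6150 = 20.98 mg/L.
Half-life 0.86 d → k = ln 2 / 0.86 = 0.8060 d⁻¹.
20.98·exp(−k·t) = 10 → t = ln(20.98/10)/k = 79450 s = 22.07 h.

22.1 h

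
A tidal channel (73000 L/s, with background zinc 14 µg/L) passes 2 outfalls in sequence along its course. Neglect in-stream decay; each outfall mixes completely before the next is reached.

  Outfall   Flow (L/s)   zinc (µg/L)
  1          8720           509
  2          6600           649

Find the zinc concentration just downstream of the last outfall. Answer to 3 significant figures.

110 µg/L

Below outfall 1: Q → 81720 L/s, C = (73000·14.00 + 8720·509.0)/81720 = 66.82 µg/L.
Below outfall 2: Q → 88320 L/s, C = (81720·66.82 + 6600·649.0)/88320 = 110.3 µg/L.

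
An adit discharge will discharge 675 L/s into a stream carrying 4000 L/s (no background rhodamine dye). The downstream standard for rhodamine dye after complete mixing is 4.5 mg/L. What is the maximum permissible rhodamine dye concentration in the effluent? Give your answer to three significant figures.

At the limit, (Qr·Cr + Qe·Cₑ)/(Qr + Qe) = 4.5:
Cₑ = (4675·4.5 − 4000·0) / 675.0 = 31.17 mg/L.

31.2 mg/L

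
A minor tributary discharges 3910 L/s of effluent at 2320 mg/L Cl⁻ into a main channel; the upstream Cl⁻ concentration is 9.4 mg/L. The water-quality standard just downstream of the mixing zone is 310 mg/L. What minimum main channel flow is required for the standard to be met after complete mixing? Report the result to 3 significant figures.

26100 L/s

Set C_mix = 310: (Q·9.400 + 3910·2320) / (Q + 3910) = 310
→ Q = 3910·(2320 − 310)/(310 − 9.400) = 26140 L/s.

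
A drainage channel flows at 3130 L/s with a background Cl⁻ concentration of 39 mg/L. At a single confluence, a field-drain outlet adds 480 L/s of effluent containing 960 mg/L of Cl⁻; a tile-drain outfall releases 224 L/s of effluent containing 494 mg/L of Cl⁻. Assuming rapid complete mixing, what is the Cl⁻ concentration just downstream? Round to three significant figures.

Mixed concentration C = ΣQC/ΣQ = (3130·39.00 + 480.0·960.0 + 224.0·494.0) / 3834 = 693500/3834 = 180.9 mg/L.

181 mg/L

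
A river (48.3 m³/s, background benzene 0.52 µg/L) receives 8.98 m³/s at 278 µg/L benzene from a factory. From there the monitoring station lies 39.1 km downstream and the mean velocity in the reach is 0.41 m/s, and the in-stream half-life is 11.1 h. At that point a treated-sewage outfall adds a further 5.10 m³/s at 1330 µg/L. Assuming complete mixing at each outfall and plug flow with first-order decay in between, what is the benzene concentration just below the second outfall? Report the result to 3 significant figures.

116 µg/L

Mass balance: C = (48.30·0.5200 + 8.980·278.0) / 57.28 = 2522/57.28 = 44.02 µg/L; combined flow 57.28 m³/s.
Travel time t = 39.1·1000 / 0.41 = 95370 s = 26.49 h.
Half-life 11.1 h → k = ln 2 / 11.1 = 0.06245 h⁻¹ = 1.499 d⁻¹.
After decay, C = 44.02 × e^(−kt) = 44.02 × 0.1912 = 8.419 µg/L.
Second outfall: C = (57.28·8.419 + 5.100·1330)/62.38 = 116.5 µg/L.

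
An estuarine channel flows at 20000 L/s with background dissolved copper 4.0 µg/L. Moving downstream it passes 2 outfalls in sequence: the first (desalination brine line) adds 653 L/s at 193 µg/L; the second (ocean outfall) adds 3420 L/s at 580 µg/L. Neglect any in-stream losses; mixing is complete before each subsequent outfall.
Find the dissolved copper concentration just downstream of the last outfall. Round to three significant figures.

Below outfall 1: Q → 20650 L/s, C = (20000·4.000 + 653.0·193.0)/20650 = 9.976 µg/L.
Below outfall 2: Q → 24070 L/s, C = (20650·9.976 + 3420·580.0)/24070 = 90.96 µg/L.

91.0 µg/L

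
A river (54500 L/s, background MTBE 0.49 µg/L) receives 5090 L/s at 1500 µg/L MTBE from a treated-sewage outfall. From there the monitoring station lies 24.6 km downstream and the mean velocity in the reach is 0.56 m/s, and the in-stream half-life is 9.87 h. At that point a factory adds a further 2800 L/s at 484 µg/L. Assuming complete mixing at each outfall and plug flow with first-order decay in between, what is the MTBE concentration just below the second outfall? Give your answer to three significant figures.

Mass balance: C = (54500·0.4900 + 5090·1500) / 59590 = 7662000/59590 = 128.6 µg/L; combined flow 59590 L/s.
Travel time t = 24.6·1000 / 0.56 = 43930 s = 12.20 h.
Half-life 9.87 h → k = ln 2 / 9.87 = 0.07023 h⁻¹ = 1.685 d⁻¹.
First-order decay: C = 128.6·exp(−k·t) = 128.6·0.4245 = 54.57 µg/L.
Second outfall: C = (59590·54.57 + 2800·484.0)/62390 = 73.85 µg/L.

73.8 µg/L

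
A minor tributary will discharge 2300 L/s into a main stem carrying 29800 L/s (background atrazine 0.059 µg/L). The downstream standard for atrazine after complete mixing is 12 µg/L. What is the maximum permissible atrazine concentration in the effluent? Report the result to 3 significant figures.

167 µg/L

At the limit, (Qr·Cr + Qe·Cₑ)/(Qr + Qe) = 12:
Cₑ = (32100·12 − 29800·0.05900) / 2300 = 166.7 µg/L.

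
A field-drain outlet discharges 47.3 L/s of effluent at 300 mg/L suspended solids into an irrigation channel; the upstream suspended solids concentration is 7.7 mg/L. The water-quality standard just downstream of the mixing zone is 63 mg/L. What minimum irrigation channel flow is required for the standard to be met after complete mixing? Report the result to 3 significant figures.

203 L/s

Set C_mix = 63: (Q·7.700 + 47.30·300.0) / (Q + 47.30) = 63
→ Q = 47.30·(300.0 − 63)/(63 − 7.700) = 202.7 L/s.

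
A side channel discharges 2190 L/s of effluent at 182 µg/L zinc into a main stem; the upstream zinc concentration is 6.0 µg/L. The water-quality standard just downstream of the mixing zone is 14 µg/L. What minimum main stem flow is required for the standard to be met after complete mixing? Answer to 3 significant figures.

Set C_mix = 14: (Q·6.000 + 2190·182.0) / (Q + 2190) = 14
→ Q = 2190·(182.0 − 14)/(14 − 6.000) = 45990 L/s.

46000 L/s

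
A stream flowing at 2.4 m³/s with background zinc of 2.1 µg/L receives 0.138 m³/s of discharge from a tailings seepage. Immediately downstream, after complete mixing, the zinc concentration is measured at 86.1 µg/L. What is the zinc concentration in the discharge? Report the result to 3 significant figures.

1550 µg/L

Mass balance: 2.400·2.100 + 0.1380·Cₑ = 2.538·86.10
→ Cₑ = (2.538·86.10 − 2.400·2.100) / 0.1380 = 1547 µg/L.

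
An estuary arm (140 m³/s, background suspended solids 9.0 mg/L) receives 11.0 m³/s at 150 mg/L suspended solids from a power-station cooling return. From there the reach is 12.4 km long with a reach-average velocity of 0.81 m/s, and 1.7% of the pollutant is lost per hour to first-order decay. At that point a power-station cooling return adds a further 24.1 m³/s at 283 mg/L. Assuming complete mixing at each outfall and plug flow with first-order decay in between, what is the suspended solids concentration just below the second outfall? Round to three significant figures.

54.4 mg/L

Flow-weighted average: C = (140.0·9.000 + 11.00·150.0) / 151.0 = 2910/151.0 = 19.27 mg/L; combined flow 151.0 m³/s.
Travel time t = 12.4·1000 / 0.81 = 15310 s = 4.252 h.
1.7%/h lost → k = −ln(1 − 0.017) = 0.01715 h⁻¹.
First-order decay: C = 19.27·exp(−k·t) = 19.27·0.9297 = 17.92 mg/L.
At the second outfall, C = (151.0·17.92 + 24.10·283.0) / (151.0 + 24.10) = 54.40 mg/L.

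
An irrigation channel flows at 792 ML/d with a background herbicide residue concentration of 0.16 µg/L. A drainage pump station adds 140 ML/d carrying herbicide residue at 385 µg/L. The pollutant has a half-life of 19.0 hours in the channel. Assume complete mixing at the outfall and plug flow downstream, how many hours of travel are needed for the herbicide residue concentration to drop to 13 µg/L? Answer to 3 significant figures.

Mixed concentration C = ΣQC/ΣQ = (792.0·0.1600 + 140.0·385.0) / 932.0 = 54030/932.0 = 57.97 µg/L.
Half-life 19.0 h → k = ln 2 / 19.0 = 0.03648 h⁻¹ = 0.8756 d⁻¹.
57.97·exp(−k·t) = 13 → t = ln(57.97/13)/k = 147500 s = 40.98 h.

41.0 h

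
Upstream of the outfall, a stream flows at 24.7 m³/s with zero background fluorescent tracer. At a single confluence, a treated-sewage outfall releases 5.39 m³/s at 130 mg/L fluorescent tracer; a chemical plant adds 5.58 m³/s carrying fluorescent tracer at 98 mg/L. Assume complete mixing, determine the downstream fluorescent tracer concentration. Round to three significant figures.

35.0 mg/L

Flow-weighted average: C = (24.70·0 + 5.390·130.0 + 5.580·98.00) / 35.67 = 1248/35.67 = 34.97 mg/L.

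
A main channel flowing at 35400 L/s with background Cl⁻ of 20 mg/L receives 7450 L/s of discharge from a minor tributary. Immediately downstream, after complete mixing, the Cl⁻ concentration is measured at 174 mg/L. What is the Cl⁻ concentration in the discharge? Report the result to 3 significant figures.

906 mg/L

Mass balance: 35400·20.00 + 7450·Cₑ = 42850·174.0
→ Cₑ = (42850·174.0 − 35400·20.00) / 7450 = 905.8 mg/L.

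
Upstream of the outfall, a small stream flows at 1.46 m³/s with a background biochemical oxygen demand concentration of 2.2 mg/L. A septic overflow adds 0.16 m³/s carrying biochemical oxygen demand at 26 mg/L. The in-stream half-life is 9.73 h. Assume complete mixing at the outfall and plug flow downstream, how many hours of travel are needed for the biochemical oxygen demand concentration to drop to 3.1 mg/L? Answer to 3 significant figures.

Conservation of mass: C = (1.460·2.200 + 0.1600·26.00) / 1.620 = 7.372/1.620 = 4.551 mg/L.
Half-life 9.73 h → k = ln 2 / 9.73 = 0.07124 h⁻¹ = 1.710 d⁻¹.
4.551·exp(−k·t) = 3.1 → t = ln(4.551/3.1)/k = 19400 s = 5.388 h.

5.39 h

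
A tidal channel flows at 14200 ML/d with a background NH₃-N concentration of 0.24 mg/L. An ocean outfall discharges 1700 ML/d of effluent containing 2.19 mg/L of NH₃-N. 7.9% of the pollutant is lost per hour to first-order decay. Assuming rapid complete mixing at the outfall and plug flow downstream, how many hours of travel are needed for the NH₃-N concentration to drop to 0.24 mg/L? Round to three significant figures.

7.60 h

Flow-weighted average: C = (14200·0.2400 + 1700·2.190) / 15900 = 7131/15900 = 0.4485 mg/L.
7.9%/h lost → k = −ln(1 − 0.079) = 0.08230 h⁻¹.
0.4485·exp(−k·t) = 0.24 → t = ln(0.4485/0.24)/k = 27350 s = 7.598 h.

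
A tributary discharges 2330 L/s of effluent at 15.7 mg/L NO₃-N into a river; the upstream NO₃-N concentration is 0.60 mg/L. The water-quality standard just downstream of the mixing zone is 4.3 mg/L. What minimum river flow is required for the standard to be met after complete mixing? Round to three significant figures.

Set C_mix = 4.3: (Q·0.6000 + 2330·15.70) / (Q + 2330) = 4.3
→ Q = 2330·(15.70 − 4.3)/(4.3 − 0.6000) = 7179 L/s.

7180 L/s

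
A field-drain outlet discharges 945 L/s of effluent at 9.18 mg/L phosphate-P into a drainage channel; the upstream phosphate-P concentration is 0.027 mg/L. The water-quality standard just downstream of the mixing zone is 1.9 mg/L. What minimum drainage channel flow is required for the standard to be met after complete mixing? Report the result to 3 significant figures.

Set C_mix = 1.9: (Q·0.02700 + 945.0·9.180) / (Q + 945.0) = 1.9
→ Q = 945.0·(9.180 − 1.9)/(1.9 − 0.02700) = 3673 L/s.

3670 L/s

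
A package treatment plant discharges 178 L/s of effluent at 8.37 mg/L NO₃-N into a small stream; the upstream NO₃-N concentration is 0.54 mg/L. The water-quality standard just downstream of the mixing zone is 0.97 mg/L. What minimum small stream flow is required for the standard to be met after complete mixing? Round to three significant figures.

Set C_mix = 0.97: (Q·0.5400 + 178.0·8.370) / (Q + 178.0) = 0.97
→ Q = 178.0·(8.370 − 0.97)/(0.97 − 0.5400) = 3063 L/s.

3060 L/s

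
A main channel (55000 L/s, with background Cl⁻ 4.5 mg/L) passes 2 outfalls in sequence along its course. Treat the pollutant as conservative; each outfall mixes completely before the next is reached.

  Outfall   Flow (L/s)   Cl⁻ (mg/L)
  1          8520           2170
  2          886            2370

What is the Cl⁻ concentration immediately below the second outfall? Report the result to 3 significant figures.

324 mg/L

Below outfall 1: Q → 63520 L/s, C = (55000·4.500 + 8520·2170)/63520 = 295.0 mg/L.
Below outfall 2: Q → 64410 L/s, C = (63520·295.0 + 886.0·2370)/64410 = 323.5 mg/L.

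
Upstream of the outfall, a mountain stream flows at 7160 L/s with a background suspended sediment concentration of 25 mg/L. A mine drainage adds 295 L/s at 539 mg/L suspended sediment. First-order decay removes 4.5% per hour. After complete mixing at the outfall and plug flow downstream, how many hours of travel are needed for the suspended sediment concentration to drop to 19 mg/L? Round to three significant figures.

Conservation of mass: C = (7160·25.00 + 295.0·539.0) / 7455 = 338000/7455 = 45.34 mg/L.
4.5%/h lost → k = −ln(1 − 0.045) = 0.04604 h⁻¹.
45.34·exp(−k·t) = 19 → t = ln(45.34/19)/k = 68000 s = 18.89 h.

18.9 h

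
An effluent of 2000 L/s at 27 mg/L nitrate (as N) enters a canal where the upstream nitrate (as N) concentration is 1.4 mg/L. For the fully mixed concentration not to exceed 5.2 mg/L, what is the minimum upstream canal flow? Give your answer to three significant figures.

Set C_mix = 5.2: (Q·1.400 + 2000·27.00) / (Q + 2000) = 5.2
→ Q = 2000·(27.00 − 5.2)/(5.2 − 1.400) = 11470 L/s.

11500 L/s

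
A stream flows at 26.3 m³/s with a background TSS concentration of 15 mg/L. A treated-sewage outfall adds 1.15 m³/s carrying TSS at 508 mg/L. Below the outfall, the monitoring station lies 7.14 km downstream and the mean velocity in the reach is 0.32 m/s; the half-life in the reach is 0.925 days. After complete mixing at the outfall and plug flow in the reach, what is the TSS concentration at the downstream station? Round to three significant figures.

Flow-weighted average: C = (26.30·15.00 + 1.150·508.0) / 27.45 = 978.7/27.45 = 35.65 mg/L.
Travel time t = 7.14·1000 / 0.32 = 22310 s = 6.198 h.
Half-life 0.925 d → k = ln 2 / 0.925 = 0.7493 d⁻¹.
After decay, C = 35.65 × e^(−kt) = 35.65 × 0.8241 = 29.38 mg/L.

29.4 mg/L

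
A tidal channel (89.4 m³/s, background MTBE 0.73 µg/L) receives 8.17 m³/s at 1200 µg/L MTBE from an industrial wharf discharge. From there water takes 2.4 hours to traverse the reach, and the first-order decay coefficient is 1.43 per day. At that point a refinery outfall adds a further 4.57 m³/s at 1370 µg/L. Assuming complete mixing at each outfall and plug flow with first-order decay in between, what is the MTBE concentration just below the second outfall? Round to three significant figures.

145 µg/L

Conservation of mass: C = (89.40·0.7300 + 8.170·1200) / 97.57 = 9869/97.57 = 101.2 µg/L; combined flow 97.57 m³/s.
After decay, C = 101.2 × e^(−kt) = 101.2 × 0.8668 = 87.67 µg/L.
At the second outfall, C = (97.57·87.67 + 4.570·1370) / (97.57 + 4.570) = 145.0 µg/L.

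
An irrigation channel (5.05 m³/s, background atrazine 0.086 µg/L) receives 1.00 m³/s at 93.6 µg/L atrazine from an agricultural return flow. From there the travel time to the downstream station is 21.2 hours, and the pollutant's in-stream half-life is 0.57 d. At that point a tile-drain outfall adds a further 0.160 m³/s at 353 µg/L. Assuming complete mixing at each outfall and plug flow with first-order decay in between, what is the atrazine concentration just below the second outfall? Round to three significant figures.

14.3 µg/L

Conservation of mass: C = (5.050·0.08600 + 1.000·93.60) / 6.050 = 94.03/6.050 = 15.54 µg/L; combined flow 6.050 m³/s.
Half-life 0.57 d → k = ln 2 / 0.57 = 1.216 d⁻¹.
Decay over the reach: 15.54·exp(−kt) = 15.54·0.3416 = 5.309 µg/L.
Second outfall: C = (6.050·5.309 + 0.1600·353.0)/6.210 = 14.27 µg/L.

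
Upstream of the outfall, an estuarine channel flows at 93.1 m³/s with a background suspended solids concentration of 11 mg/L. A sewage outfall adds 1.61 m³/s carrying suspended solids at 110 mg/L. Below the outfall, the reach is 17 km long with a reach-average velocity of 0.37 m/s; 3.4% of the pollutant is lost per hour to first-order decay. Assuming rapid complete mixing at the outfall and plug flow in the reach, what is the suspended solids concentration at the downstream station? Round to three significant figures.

Flow-weighted average: C = (93.10·11.00 + 1.610·110.0) / 94.71 = 1201/94.71 = 12.68 mg/L.
Travel time t = 17·1000 / 0.37 = 45950 s = 12.76 h.
3.4%/h lost → k = −ln(1 − 0.034) = 0.03459 h⁻¹.
Applying C = C₀e^(−kt): 12.68 × 0.6431 = 8.156 mg/L.

8.16 mg/L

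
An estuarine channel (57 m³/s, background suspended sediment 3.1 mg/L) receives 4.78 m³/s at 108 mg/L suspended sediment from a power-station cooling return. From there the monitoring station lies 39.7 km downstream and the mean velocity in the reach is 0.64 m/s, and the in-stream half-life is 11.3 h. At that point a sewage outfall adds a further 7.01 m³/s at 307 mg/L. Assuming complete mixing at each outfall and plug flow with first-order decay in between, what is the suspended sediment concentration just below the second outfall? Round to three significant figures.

Conservation of mass: C = (57.00·3.100 + 4.780·108.0) / 61.78 = 692.9/61.78 = 11.22 mg/L; combined flow 61.78 m³/s.
Travel time t = 39.7·1000 / 0.64 = 62030 s = 17.23 h.
Half-life 11.3 h → k = ln 2 / 11.3 = 0.06134 h⁻¹ = 1.472 d⁻¹.
Decay over the reach: 11.22·exp(−kt) = 11.22·0.3475 = 3.898 mg/L.
At the second outfall, C = (61.78·3.898 + 7.010·307.0) / (61.78 + 7.010) = 34.79 mg/L.

34.8 mg/L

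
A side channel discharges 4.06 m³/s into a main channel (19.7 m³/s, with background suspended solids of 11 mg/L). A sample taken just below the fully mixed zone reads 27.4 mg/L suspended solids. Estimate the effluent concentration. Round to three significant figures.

107 mg/L

Mass balance: 19.70·11.00 + 4.060·Cₑ = 23.76·27.40
→ Cₑ = (23.76·27.40 − 19.70·11.00) / 4.060 = 107.0 mg/L.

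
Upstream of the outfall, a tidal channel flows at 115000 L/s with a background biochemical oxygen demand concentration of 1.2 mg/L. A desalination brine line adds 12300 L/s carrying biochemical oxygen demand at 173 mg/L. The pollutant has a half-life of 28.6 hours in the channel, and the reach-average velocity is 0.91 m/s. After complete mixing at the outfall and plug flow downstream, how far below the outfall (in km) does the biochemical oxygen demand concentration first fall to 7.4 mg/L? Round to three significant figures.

119 km

Flow-weighted average: C = (115000·1.200 + 12300·173.0) / 127300 = 2266000/127300 = 17.80 mg/L.
Half-life 28.6 h → k = ln 2 / 28.6 = 0.02424 h⁻¹ = 0.5817 d⁻¹.
Set 17.80·exp(−k·t) = 7.4 → t = ln(17.80/7.4)/k = 130400 s = 36.21 h.
Distance = v·t = 0.91·130400 = 118600 m = 118.6 km.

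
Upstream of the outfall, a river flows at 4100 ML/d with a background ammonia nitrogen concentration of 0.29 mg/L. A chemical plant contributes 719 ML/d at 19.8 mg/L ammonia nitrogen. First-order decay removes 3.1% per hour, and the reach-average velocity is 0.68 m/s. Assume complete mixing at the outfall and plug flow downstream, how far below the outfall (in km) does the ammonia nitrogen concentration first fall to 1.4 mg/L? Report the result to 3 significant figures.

64.3 km

After mixing, C = (4100·0.2900 + 719.0·19.80) / 4819 = 15430/4819 = 3.201 mg/L.
3.1%/h lost → k = −ln(1 − 0.031) = 0.03149 h⁻¹.
Set 3.201·exp(−k·t) = 1.4 → t = ln(3.201/1.4)/k = 94540 s = 26.26 h.
Distance = v·t = 0.68·94540 = 64290 m = 64.29 km.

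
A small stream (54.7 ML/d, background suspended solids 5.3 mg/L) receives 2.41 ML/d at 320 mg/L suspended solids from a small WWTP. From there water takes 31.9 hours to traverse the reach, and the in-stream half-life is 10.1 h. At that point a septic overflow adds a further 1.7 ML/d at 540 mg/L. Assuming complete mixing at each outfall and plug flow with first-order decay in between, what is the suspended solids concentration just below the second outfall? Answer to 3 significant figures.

Conservation of mass: C = (54.70·5.300 + 2.410·320.0) / 57.11 = 1061/57.11 = 18.58 mg/L; combined flow 57.11 ML/d.
Half-life 10.1 h → k = ln 2 / 10.1 = 0.06863 h⁻¹ = 1.647 d⁻¹.
Applying C = C₀e^(−kt): 18.58 × 0.1120 = 2.081 mg/L.
At the second outfall, C = (57.11·2.081 + 1.700·540.0) / (57.11 + 1.700) = 17.63 mg/L.

17.6 mg/L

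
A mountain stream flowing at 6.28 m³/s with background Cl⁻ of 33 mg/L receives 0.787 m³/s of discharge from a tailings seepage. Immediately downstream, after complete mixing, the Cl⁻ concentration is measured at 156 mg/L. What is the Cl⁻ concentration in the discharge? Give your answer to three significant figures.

Mass balance: 6.280·33.00 + 0.7870·Cₑ = 7.067·156.0
→ Cₑ = (7.067·156.0 − 6.280·33.00) / 0.7870 = 1137 mg/L.

1140 mg/L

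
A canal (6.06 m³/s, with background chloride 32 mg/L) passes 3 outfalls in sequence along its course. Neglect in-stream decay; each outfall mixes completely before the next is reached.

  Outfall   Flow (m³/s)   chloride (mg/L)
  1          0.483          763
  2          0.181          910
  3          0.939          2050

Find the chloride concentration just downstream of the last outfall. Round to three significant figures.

Below outfall 1: Q → 6.543 m³/s, C = (6.060·32.00 + 0.4830·763.0)/6.543 = 85.96 mg/L.
Below outfall 2: Q → 6.724 m³/s, C = (6.543·85.96 + 0.1810·910.0)/6.724 = 108.1 mg/L.
Below outfall 3: Q → 7.663 m³/s, C = (6.724·108.1 + 0.9390·2050)/7.663 = 346.1 mg/L.

346 mg/L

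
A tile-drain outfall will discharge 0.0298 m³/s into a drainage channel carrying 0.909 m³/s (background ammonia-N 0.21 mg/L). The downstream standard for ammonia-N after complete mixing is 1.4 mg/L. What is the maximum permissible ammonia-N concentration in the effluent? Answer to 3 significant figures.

At the limit, (Qr·Cr + Qe·Cₑ)/(Qr + Qe) = 1.4:
Cₑ = (0.9388·1.4 − 0.9090·0.2100) / 0.02980 = 37.70 mg/L.

37.7 mg/L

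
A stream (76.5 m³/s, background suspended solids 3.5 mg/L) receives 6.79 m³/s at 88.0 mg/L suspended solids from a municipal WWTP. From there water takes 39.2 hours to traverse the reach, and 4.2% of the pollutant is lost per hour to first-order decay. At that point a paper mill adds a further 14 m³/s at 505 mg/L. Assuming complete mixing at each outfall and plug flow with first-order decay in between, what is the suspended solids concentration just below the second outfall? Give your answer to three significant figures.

74.3 mg/L

Conservation of mass: C = (76.50·3.500 + 6.790·88.00) / 83.29 = 865.3/83.29 = 10.39 mg/L; combined flow 83.29 m³/s.
4.2%/h lost → k = −ln(1 − 0.042) = 0.04291 h⁻¹.
First-order decay: C = 10.39·exp(−k·t) = 10.39·0.1860 = 1.932 mg/L.
Second outfall: C = (83.29·1.932 + 14.00·505.0)/97.29 = 74.32 mg/L.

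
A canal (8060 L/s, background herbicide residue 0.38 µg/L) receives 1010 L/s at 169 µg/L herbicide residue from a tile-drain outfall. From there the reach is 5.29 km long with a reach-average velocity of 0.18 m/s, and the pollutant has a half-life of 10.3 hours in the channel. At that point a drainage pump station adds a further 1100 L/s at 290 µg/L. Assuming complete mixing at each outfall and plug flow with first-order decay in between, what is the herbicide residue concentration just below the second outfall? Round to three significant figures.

Flow-weighted average: C = (8060·0.3800 + 1010·169.0) / 9070 = 173800/9070 = 19.16 µg/L; combined flow 9070 L/s.
Travel time t = 5.29·1000 / 0.18 = 29390 s = 8.164 h.
Half-life 10.3 h → k = ln 2 / 10.3 = 0.06730 h⁻¹ = 1.615 d⁻¹.
After decay, C = 19.16 × e^(−kt) = 19.16 × 0.5773 = 11.06 µg/L.
At the second outfall, C = (9070·11.06 + 1100·290.0) / (9070 + 1100) = 41.23 µg/L.

41.2 µg/L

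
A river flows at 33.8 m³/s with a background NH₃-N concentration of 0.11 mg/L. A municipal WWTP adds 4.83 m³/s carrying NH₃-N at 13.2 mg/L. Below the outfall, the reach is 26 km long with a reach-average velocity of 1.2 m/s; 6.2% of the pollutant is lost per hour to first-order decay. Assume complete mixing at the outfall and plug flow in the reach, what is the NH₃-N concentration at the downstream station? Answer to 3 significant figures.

Mixed concentration C = ΣQC/ΣQ = (33.80·0.1100 + 4.830·13.20) / 38.63 = 67.47/38.63 = 1.747 mg/L.
Travel time t = 26·1000 / 1.2 = 21670 s = 6.019 h.
6.2%/h lost → k = −ln(1 − 0.062) = 0.06401 h⁻¹.
First-order decay: C = 1.747·exp(−k·t) = 1.747·0.6803 = 1.188 mg/L.

1.19 mg/L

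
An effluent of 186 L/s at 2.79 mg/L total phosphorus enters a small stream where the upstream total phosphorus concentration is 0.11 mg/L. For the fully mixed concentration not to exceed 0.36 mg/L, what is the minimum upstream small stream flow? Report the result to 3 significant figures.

1810 L/s

Set C_mix = 0.36: (Q·0.1100 + 186.0·2.790) / (Q + 186.0) = 0.36
→ Q = 186.0·(2.790 − 0.36)/(0.36 − 0.1100) = 1808 L/s.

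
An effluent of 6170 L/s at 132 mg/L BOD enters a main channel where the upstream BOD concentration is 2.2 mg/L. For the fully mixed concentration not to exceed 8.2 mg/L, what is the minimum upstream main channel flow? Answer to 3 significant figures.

Set C_mix = 8.2: (Q·2.200 + 6170·132.0) / (Q + 6170) = 8.2
→ Q = 6170·(132.0 − 8.2)/(8.2 − 2.200) = 127300 L/s.

127000 L/s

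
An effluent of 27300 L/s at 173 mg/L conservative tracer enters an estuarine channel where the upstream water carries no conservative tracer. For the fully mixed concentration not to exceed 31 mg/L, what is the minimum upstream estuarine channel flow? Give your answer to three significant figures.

Set C_mix = 31: (Q·0 + 27300·173.0) / (Q + 27300) = 31
→ Q = 27300·(173.0 − 31)/(31 − 0) = 125100 L/s.

125000 L/s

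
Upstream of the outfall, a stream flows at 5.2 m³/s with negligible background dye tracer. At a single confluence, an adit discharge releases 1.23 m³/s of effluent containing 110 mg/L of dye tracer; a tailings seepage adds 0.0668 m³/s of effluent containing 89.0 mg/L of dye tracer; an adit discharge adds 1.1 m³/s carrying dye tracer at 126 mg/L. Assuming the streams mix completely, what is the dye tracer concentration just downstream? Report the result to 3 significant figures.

Mixed concentration C = ΣQC/ΣQ = (5.200·0 + 1.230·110.0 + 0.06680·89.00 + 1.100·126.0) / 7.597 = 279.8/7.597 = 36.84 mg/L.

36.8 mg/L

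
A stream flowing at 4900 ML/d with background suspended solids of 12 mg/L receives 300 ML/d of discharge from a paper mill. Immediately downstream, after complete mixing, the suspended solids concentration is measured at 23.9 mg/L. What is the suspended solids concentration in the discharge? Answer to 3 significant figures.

Mass balance: 4900·12.00 + 300.0·Cₑ = 5200·23.90
→ Cₑ = (5200·23.90 − 4900·12.00) / 300.0 = 218.3 mg/L.

218 mg/L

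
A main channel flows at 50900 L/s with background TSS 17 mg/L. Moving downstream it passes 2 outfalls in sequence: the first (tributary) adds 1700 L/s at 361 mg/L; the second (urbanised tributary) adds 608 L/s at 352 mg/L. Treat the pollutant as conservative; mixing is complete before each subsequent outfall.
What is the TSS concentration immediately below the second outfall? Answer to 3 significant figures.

31.8 mg/L

Outfall 1: combined Q = 52600 L/s; C = (50900·17.00 + 1700·361.0)/52600 = 28.12 mg/L.
Outfall 2: combined Q = 53210 L/s; C = (52600·28.12 + 608.0·352.0)/53210 = 31.82 mg/L.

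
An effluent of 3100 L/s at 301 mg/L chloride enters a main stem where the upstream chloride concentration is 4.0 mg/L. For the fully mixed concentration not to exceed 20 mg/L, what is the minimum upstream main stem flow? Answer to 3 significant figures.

54400 L/s

Set C_mix = 20: (Q·4.000 + 3100·301.0) / (Q + 3100) = 20
→ Q = 3100·(301.0 − 20)/(20 − 4.000) = 54440 L/s.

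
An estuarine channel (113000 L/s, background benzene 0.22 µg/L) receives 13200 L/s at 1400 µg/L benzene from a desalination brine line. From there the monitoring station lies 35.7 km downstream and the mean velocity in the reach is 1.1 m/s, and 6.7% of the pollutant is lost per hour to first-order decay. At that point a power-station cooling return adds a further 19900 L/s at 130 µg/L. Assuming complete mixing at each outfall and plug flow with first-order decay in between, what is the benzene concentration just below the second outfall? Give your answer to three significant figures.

85.5 µg/L

After mixing, C = (113000·0.2200 + 13200·1400) / 126200 = 18500000/126200 = 146.6 µg/L; combined flow 126200 L/s.
Travel time t = 35.7·1000 / 1.1 = 32450 s = 9.015 h.
6.7%/h lost → k = −ln(1 − 0.067) = 0.06935 h⁻¹.
Decay over the reach: 146.6·exp(−kt) = 146.6·0.5352 = 78.47 µg/L.
Second outfall: C = (126200·78.47 + 19900·130.0)/146100 = 85.49 µg/L.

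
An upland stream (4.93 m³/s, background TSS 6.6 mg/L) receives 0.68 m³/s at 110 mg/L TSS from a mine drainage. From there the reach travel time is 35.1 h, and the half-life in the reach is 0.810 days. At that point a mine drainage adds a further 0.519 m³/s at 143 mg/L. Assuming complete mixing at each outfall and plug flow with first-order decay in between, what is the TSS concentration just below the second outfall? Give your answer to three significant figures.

Mixed concentration C = ΣQC/ΣQ = (4.930·6.600 + 0.6800·110.0) / 5.610 = 107.3/5.610 = 19.13 mg/L; combined flow 5.610 m³/s.
Half-life 0.810 d → k = ln 2 / 0.810 = 0.8557 d⁻¹.
Decay over the reach: 19.13·exp(−kt) = 19.13·0.2861 = 5.473 mg/L.
Second outfall: C = (5.610·5.473 + 0.5190·143.0)/6.129 = 17.12 mg/L.

17.1 mg/L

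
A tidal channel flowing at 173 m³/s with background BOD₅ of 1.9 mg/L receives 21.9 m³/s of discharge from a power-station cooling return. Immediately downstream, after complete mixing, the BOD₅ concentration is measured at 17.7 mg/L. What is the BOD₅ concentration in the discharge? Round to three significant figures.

143 mg/L

Mass balance: 173.0·1.900 + 21.90·Cₑ = 194.9·17.70
→ Cₑ = (194.9·17.70 − 173.0·1.900) / 21.90 = 142.5 mg/L.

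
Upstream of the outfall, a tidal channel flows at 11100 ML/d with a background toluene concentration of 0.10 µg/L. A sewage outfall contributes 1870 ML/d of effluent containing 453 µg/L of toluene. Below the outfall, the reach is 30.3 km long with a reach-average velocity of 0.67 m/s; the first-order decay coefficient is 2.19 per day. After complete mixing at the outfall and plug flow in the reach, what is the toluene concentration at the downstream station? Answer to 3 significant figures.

20.8 µg/L

Conservation of mass: C = (11100·0.1000 + 1870·453.0) / 12970 = 848200/12970 = 65.40 µg/L.
Travel time t = 30.3·1000 / 0.67 = 45220 s = 12.56 h.
After decay, C = 65.40 × e^(−kt) = 65.40 × 0.3178 = 20.78 µg/L.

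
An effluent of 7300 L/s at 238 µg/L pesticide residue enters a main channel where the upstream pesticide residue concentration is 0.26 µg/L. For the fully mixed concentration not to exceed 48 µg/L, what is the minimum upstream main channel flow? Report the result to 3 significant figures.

29100 L/s

Set C_mix = 48: (Q·0.2600 + 7300·238.0) / (Q + 7300) = 48
→ Q = 7300·(238.0 − 48)/(48 − 0.2600) = 29050 L/s.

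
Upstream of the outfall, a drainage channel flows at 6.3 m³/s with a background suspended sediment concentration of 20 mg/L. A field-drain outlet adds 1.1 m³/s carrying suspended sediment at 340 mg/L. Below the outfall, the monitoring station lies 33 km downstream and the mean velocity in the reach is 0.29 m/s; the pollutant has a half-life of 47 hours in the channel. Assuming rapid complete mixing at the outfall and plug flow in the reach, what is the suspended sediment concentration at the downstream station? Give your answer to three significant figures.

42.4 mg/L

After mixing, C = (6.300·20.00 + 1.100·340.0) / 7.400 = 500.0/7.400 = 67.57 mg/L.
Travel time t = 33·1000 / 0.29 = 113800 s = 31.61 h.
Half-life 47 h → k = ln 2 / 47 = 0.01475 h⁻¹ = 0.3539 d⁻¹.
First-order decay: C = 67.57·exp(−k·t) = 67.57·0.6274 = 42.39 mg/L.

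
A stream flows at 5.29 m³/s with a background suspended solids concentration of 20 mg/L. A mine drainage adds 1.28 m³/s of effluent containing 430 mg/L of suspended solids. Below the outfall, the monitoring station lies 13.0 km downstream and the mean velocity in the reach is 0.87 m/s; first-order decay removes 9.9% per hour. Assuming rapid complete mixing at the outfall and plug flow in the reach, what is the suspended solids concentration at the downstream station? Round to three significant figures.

Conservation of mass: C = (5.290·20.00 + 1.280·430.0) / 6.570 = 656.2/6.570 = 99.88 mg/L.
Travel time t = 13.0·1000 / 0.87 = 14940 s = 4.151 h.
9.9%/h lost → k = −ln(1 − 0.099) = 0.1043 h⁻¹.
Decay over the reach: 99.88·exp(−kt) = 99.88·0.6487 = 64.80 mg/L.

64.8 mg/L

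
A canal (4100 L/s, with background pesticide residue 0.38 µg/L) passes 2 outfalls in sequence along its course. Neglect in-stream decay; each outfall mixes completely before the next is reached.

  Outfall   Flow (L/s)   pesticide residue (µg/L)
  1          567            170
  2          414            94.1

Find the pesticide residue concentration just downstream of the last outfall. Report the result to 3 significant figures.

After outfall 1: Q = 4100 + 567.0 = 4667 L/s; C = (4100·0.3800 + 567.0·170.0)/4667 = 20.99 µg/L.
After outfall 2: Q = 4667 + 414.0 = 5081 L/s; C = (4667·20.99 + 414.0·94.10)/5081 = 26.94 µg/L.

26.9 µg/L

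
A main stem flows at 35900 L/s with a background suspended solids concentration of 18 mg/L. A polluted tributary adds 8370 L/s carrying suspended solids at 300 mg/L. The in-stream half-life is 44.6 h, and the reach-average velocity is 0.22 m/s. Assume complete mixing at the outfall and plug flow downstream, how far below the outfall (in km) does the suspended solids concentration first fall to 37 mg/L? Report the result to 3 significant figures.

Mixed concentration C = ΣQC/ΣQ = (35900·18.00 + 8370·300.0) / 44270 = 3157000/44270 = 71.32 mg/L.
Half-life 44.6 h → k = ln 2 / 44.6 = 0.01554 h⁻¹ = 0.3730 d⁻¹.
Set 71.32·exp(−k·t) = 37 → t = ln(71.32/37)/k = 152000 s = 42.22 h.
Distance = v·t = 0.22·152000 = 33440 m = 33.44 km.

33.4 km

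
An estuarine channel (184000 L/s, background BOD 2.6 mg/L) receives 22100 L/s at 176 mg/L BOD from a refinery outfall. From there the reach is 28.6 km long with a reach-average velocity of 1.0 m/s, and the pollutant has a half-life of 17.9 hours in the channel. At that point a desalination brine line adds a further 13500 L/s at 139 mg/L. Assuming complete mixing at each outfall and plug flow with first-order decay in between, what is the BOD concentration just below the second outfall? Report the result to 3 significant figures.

Conservation of mass: C = (184000·2.600 + 22100·176.0) / 206100 = 4368000/206100 = 21.19 mg/L; combined flow 206100 L/s.
Travel time t = 28.6·1000 / 1.0 = 28600 s = 7.944 h.
Half-life 17.9 h → k = ln 2 / 17.9 = 0.03872 h⁻¹ = 0.9294 d⁻¹.
First-order decay: C = 21.19·exp(−k·t) = 21.19·0.7352 = 15.58 mg/L.
At the second outfall, C = (206100·15.58 + 13500·139.0) / (206100 + 13500) = 23.17 mg/L.

23.2 mg/L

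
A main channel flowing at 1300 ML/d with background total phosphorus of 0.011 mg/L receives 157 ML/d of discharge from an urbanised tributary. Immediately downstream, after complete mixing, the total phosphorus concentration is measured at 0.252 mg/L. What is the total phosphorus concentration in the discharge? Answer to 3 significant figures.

Mass balance: 1300·0.01100 + 157.0·Cₑ = 1457·0.2520
→ Cₑ = (1457·0.2520 − 1300·0.01100) / 157.0 = 2.248 mg/L.

2.25 mg/L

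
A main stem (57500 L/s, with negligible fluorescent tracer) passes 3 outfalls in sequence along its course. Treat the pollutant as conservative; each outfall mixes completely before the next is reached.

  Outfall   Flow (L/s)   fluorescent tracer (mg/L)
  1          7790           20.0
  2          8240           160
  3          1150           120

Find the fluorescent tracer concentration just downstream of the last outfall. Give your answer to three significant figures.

Outfall 1: combined Q = 65290 L/s; C = (57500·0 + 7790·20.00)/65290 = 2.386 mg/L.
Outfall 2: combined Q = 73530 L/s; C = (65290·2.386 + 8240·160.0)/73530 = 20.05 mg/L.
Outfall 3: combined Q = 74680 L/s; C = (73530·20.05 + 1150·120.0)/74680 = 21.59 mg/L.

21.6 mg/L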